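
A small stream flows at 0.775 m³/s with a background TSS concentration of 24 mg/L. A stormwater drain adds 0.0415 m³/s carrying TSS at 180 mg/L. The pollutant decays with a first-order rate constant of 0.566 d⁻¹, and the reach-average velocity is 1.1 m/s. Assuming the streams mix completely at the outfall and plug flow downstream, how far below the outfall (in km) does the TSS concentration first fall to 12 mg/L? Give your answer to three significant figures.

164 km

Conservation of mass: C = (0.7750·24.00 + 0.04150·180.0) / 0.8165 = 26.07/0.8165 = 31.93 mg/L.
Set 31.93·exp(−k·t) = 12 → t = ln(31.93/12)/k = 149400 s = 41.50 h.
Distance = v·t = 1.1·149400 = 164300 m = 164.3 km.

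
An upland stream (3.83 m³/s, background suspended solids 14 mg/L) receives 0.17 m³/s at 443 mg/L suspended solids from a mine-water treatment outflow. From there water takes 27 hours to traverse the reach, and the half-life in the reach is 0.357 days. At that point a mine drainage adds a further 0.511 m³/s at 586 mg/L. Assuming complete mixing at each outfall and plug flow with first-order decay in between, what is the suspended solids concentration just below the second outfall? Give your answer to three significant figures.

After mixing, C = (3.830·14.00 + 0.1700·443.0) / 4.000 = 128.9/4.000 = 32.23 mg/L; combined flow 4.000 m³/s.
Half-life 0.357 d → k = ln 2 / 0.357 = 1.942 d⁻¹.
Applying C = C₀e^(−kt): 32.23 × 0.1126 = 3.628 mg/L.
At the second outfall, C = (4.000·3.628 + 0.5110·586.0) / (4.000 + 0.5110) = 69.60 mg/L.

69.6 mg/L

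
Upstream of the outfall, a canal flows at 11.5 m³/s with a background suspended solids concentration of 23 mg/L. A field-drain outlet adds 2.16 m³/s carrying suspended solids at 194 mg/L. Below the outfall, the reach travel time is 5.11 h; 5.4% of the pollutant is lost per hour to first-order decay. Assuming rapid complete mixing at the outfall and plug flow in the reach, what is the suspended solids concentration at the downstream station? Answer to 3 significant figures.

37.7 mg/L

After mixing, C = (11.50·23.00 + 2.160·194.0) / 13.66 = 683.5/13.66 = 50.04 mg/L.
5.4%/h lost → k = −ln(1 − 0.054) = 0.05551 h⁻¹.
First-order decay: C = 50.04·exp(−k·t) = 50.04·0.7530 = 37.68 mg/L.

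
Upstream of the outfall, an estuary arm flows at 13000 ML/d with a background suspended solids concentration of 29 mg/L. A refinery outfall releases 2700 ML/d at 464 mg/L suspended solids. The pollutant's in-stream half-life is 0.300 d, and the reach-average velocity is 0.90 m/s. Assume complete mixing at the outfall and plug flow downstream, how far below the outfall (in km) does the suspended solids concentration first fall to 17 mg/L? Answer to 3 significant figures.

60.9 km

Conservation of mass: C = (13000·29.00 + 2700·464.0) / 15700 = 1630000/15700 = 103.8 mg/L.
Half-life 0.300 d → k = ln 2 / 0.300 = 2.310 d⁻¹.
Set 103.8·exp(−k·t) = 17 → t = ln(103.8/17)/k = 67660 s = 18.79 h.
Distance = v·t = 0.90·67660 = 60890 m = 60.89 km.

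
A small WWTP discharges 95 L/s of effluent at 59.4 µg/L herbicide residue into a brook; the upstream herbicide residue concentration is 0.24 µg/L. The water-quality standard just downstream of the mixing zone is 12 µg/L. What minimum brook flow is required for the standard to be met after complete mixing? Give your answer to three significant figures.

383 L/s

Set C_mix = 12: (Q·0.2400 + 95.00·59.40) / (Q + 95.00) = 12
→ Q = 95.00·(59.40 − 12)/(12 − 0.2400) = 382.9 L/s.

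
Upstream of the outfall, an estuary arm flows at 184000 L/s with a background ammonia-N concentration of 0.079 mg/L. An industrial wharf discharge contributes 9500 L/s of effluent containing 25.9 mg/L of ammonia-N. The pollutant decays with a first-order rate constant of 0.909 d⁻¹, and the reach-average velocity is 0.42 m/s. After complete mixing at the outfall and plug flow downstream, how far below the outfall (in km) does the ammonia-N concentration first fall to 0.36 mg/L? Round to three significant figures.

Mass balance: C = (184000·0.07900 + 9500·25.90) / 193500 = 260600/193500 = 1.347 mg/L.
Set 1.347·exp(−k·t) = 0.36 → t = ln(1.347/0.36)/k = 125400 s = 34.83 h.
Distance = v·t = 0.42·125400 = 52670 m = 52.67 km.

52.7 km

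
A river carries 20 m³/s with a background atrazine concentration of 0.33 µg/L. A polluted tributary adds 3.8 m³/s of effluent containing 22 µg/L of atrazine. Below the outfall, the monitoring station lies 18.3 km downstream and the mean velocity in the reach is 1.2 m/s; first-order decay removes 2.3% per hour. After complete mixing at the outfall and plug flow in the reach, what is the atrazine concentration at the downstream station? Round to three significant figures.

3.43 µg/L

Conservation of mass: C = (20.00·0.3300 + 3.800·22.00) / 23.80 = 90.20/23.80 = 3.790 µg/L.
Travel time t = 18.3·1000 / 1.2 = 15250 s = 4.236 h.
2.3%/h lost → k = −ln(1 − 0.023) = 0.02327 h⁻¹.
Decay over the reach: 3.790·exp(−kt) = 3.790·0.9061 = 3.434 µg/L.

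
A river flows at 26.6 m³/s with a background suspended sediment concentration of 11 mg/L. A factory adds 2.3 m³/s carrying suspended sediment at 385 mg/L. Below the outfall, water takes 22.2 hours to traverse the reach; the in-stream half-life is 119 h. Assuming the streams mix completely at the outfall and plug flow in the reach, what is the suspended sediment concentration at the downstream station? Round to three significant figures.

After mixing, C = (26.60·11.00 + 2.300·385.0) / 28.90 = 1178/28.90 = 40.76 mg/L.
Half-life 119 h → k = ln 2 / 119 = 0.005825 h⁻¹ = 0.1398 d⁻¹.
Decay over the reach: 40.76·exp(−kt) = 40.76·0.8787 = 35.82 mg/L.

35.8 mg/L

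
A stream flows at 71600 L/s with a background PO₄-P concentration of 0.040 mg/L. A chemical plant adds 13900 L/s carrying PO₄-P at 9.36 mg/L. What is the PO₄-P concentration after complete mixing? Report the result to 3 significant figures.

Mass balance: C = (71600·0.04000 + 13900·9.360) / 85500 = 133000/85500 = 1.555 mg/L.

1.56 mg/L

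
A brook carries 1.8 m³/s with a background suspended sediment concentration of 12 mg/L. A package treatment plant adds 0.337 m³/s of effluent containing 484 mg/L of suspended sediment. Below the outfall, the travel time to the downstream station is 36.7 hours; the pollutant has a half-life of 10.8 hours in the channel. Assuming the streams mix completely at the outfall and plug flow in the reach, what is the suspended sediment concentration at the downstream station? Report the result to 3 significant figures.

Mass balance: C = (1.800·12.00 + 0.3370·484.0) / 2.137 = 184.7/2.137 = 86.43 mg/L.
Half-life 10.8 h → k = ln 2 / 10.8 = 0.06418 h⁻¹ = 1.540 d⁻¹.
First-order decay: C = 86.43·exp(−k·t) = 86.43·0.09485 = 8.199 mg/L.

8.20 mg/L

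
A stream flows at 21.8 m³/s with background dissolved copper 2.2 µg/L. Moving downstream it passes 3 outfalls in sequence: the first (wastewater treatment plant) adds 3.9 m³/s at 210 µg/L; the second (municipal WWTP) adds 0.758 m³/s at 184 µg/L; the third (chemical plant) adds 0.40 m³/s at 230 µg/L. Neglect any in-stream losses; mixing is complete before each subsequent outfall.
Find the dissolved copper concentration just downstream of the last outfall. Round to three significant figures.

Outfall 1: combined Q = 25.70 m³/s; C = (21.80·2.200 + 3.900·210.0)/25.70 = 33.73 µg/L.
Outfall 2: combined Q = 26.46 m³/s; C = (25.70·33.73 + 0.7580·184.0)/26.46 = 38.04 µg/L.
Outfall 3: combined Q = 26.86 m³/s; C = (26.46·38.04 + 0.4000·230.0)/26.86 = 40.90 µg/L.

40.9 µg/L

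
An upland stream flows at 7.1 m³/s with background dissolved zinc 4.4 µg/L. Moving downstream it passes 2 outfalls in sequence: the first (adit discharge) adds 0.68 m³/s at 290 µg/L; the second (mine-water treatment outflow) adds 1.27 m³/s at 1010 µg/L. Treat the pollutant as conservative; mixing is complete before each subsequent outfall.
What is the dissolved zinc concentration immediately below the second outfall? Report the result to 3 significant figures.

167 µg/L

Outfall 1: combined Q = 7.780 m³/s; C = (7.100·4.400 + 0.6800·290.0)/7.780 = 29.36 µg/L.
Outfall 2: combined Q = 9.050 m³/s; C = (7.780·29.36 + 1.270·1010)/9.050 = 167.0 µg/L.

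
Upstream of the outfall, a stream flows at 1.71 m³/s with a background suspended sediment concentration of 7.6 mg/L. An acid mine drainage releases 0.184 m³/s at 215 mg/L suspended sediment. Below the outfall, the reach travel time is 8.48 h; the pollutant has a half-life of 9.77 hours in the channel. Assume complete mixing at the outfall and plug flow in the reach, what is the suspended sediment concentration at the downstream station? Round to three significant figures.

15.2 mg/L

Mixed concentration C = ΣQC/ΣQ = (1.710·7.600 + 0.1840·215.0) / 1.894 = 52.56/1.894 = 27.75 mg/L.
Half-life 9.77 h → k = ln 2 / 9.77 = 0.07095 h⁻¹ = 1.703 d⁻¹.
Applying C = C₀e^(−kt): 27.75 × 0.5479 = 15.20 mg/L.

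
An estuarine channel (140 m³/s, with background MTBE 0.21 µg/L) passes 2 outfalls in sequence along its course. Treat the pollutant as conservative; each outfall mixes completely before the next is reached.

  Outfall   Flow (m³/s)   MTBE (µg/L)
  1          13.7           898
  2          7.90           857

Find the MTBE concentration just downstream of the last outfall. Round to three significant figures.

118 µg/L

Outfall 1: combined Q = 153.7 m³/s; C = (140.0·0.2100 + 13.70·898.0)/153.7 = 80.23 µg/L.
Outfall 2: combined Q = 161.6 m³/s; C = (153.7·80.23 + 7.900·857.0)/161.6 = 118.2 µg/L.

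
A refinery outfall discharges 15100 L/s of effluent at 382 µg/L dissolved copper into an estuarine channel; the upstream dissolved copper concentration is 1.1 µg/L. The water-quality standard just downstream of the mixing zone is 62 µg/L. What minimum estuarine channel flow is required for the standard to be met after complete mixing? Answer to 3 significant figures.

79300 L/s

Set C_mix = 62: (Q·1.100 + 15100·382.0) / (Q + 15100) = 62
→ Q = 15100·(382.0 − 62)/(62 − 1.100) = 79340 L/s.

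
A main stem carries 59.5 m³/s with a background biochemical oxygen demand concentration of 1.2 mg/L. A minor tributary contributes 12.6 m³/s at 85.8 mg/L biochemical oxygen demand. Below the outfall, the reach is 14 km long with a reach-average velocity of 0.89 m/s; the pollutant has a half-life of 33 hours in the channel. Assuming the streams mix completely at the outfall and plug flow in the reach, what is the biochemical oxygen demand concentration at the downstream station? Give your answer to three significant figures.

14.6 mg/L

Mass balance: C = (59.50·1.200 + 12.60·85.80) / 72.10 = 1152/72.10 = 15.98 mg/L.
Travel time t = 14·1000 / 0.89 = 15730 s = 4.370 h.
Half-life 33 h → k = ln 2 / 33 = 0.02100 h⁻¹ = 0.5041 d⁻¹.
Decay over the reach: 15.98·exp(−kt) = 15.98·0.9123 = 14.58 mg/L.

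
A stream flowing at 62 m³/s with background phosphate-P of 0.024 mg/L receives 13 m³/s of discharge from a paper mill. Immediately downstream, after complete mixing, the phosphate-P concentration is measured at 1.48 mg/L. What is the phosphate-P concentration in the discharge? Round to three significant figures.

Mass balance: 62.00·0.02400 + 13.00·Cₑ = 75.00·1.480
→ Cₑ = (75.00·1.480 − 62.00·0.02400) / 13.00 = 8.424 mg/L.

8.42 mg/L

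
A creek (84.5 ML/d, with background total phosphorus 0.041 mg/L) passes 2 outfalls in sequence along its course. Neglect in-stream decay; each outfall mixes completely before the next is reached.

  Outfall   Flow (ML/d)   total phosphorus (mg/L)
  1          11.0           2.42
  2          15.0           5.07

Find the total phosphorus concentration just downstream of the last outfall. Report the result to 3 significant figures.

After outfall 1: Q = 84.50 + 11.00 = 95.50 ML/d; C = (84.50·0.04100 + 11.00·2.420)/95.50 = 0.3150 mg/L.
After outfall 2: Q = 95.50 + 15.00 = 110.5 ML/d; C = (95.50·0.3150 + 15.00·5.070)/110.5 = 0.9605 mg/L.

0.960 mg/L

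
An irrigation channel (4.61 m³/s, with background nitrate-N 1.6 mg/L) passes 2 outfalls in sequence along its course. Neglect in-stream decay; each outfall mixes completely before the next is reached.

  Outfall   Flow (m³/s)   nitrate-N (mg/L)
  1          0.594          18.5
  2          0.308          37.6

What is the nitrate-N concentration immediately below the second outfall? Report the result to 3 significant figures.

Below outfall 1: Q → 5.204 m³/s, C = (4.610·1.600 + 0.5940·18.50)/5.204 = 3.529 mg/L.
Below outfall 2: Q → 5.512 m³/s, C = (5.204·3.529 + 0.3080·37.60)/5.512 = 5.433 mg/L.

5.43 mg/L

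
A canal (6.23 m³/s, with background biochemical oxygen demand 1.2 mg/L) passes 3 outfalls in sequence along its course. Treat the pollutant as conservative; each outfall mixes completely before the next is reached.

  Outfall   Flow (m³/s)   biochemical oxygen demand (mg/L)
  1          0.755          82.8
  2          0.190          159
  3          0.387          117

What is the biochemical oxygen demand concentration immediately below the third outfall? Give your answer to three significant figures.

Below outfall 1: Q → 6.985 m³/s, C = (6.230·1.200 + 0.7550·82.80)/6.985 = 10.02 mg/L.
Below outfall 2: Q → 7.175 m³/s, C = (6.985·10.02 + 0.1900·159.0)/7.175 = 13.97 mg/L.
Below outfall 3: Q → 7.562 m³/s, C = (7.175·13.97 + 0.3870·117.0)/7.562 = 19.24 mg/L.

19.2 mg/L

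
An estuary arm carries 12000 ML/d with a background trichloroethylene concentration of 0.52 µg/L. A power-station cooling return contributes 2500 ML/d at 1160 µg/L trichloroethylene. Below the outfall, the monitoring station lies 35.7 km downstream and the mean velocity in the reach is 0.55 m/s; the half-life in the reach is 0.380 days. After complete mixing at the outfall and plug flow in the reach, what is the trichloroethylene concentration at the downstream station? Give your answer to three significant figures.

50.9 µg/L

Mass balance: C = (12000·0.5200 + 2500·1160) / 14500 = 2906000/14500 = 200.4 µg/L.
Travel time t = 35.7·1000 / 0.55 = 64910 s = 18.03 h.
Half-life 0.380 d → k = ln 2 / 0.380 = 1.824 d⁻¹.
Applying C = C₀e^(−kt): 200.4 × 0.2540 = 50.91 µg/L.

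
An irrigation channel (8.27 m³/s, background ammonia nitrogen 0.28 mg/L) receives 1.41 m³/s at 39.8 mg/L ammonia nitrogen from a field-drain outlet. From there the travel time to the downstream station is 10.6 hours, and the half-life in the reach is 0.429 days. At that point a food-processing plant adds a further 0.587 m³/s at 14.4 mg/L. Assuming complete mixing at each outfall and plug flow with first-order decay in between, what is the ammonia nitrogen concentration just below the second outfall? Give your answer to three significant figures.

3.61 mg/L

After mixing, C = (8.270·0.2800 + 1.410·39.80) / 9.680 = 58.43/9.680 = 6.037 mg/L; combined flow 9.680 m³/s.
Half-life 0.429 d → k = ln 2 / 0.429 = 1.616 d⁻¹.
After decay, C = 6.037 × e^(−kt) = 6.037 × 0.4899 = 2.957 mg/L.
Second outfall: C = (9.680·2.957 + 0.5870·14.40)/10.27 = 3.611 mg/L.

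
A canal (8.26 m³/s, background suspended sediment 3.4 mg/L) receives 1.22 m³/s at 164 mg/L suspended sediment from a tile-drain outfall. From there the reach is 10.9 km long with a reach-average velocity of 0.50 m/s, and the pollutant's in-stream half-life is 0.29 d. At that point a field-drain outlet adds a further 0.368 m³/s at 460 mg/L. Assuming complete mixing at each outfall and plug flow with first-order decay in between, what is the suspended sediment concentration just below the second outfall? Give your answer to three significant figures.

29.9 mg/L

Flow-weighted average: C = (8.260·3.400 + 1.220·164.0) / 9.480 = 228.2/9.480 = 24.07 mg/L; combined flow 9.480 m³/s.
Travel time t = 10.9·1000 / 0.50 = 21800 s = 6.056 h.
Half-life 0.29 d → k = ln 2 / 0.29 = 2.390 d⁻¹.
Decay over the reach: 24.07·exp(−kt) = 24.07·0.5471 = 13.17 mg/L.
Second outfall: C = (9.480·13.17 + 0.3680·460.0)/9.848 = 29.87 mg/L.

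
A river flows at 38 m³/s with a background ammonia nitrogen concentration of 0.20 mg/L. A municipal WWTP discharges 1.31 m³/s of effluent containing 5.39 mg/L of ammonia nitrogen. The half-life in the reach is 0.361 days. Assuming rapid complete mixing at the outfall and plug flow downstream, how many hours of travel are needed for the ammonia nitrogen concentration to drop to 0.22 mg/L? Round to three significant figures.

6.60 h

Conservation of mass: C = (38.00·0.2000 + 1.310·5.390) / 39.31 = 14.66/39.31 = 0.3730 mg/L.
Half-life 0.361 d → k = ln 2 / 0.361 = 1.920 d⁻¹.
0.3730·exp(−k·t) = 0.22 → t = ln(0.3730/0.22)/k = 23750 s = 6.598 h.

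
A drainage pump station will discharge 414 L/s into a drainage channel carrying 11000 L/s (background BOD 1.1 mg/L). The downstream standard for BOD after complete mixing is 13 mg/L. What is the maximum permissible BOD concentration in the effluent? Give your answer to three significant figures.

329 mg/L

At the limit, (Qr·Cr + Qe·Cₑ)/(Qr + Qe) = 13:
Cₑ = (11410·13 − 11000·1.100) / 414.0 = 329.2 mg/L.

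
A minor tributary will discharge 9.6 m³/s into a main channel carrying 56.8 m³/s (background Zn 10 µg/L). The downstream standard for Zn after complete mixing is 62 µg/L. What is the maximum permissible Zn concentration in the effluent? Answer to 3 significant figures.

At the limit, (Qr·Cr + Qe·Cₑ)/(Qr + Qe) = 62:
Cₑ = (66.40·62 − 56.80·10.00) / 9.600 = 369.7 µg/L.

370 µg/L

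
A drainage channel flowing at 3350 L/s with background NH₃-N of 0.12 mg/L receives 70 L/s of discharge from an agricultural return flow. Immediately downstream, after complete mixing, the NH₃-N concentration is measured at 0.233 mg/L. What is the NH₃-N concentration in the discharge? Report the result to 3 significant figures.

Mass balance: 3350·0.1200 + 70.00·Cₑ = 3420·0.2330
→ Cₑ = (3420·0.2330 − 3350·0.1200) / 70.00 = 5.641 mg/L.

5.64 mg/L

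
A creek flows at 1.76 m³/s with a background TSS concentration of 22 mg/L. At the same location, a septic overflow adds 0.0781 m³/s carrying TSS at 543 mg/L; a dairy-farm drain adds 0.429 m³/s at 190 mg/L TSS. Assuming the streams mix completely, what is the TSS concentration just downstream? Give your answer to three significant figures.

71.7 mg/L

Flow-weighted average: C = (1.760·22.00 + 0.07810·543.0 + 0.4290·190.0) / 2.267 = 162.6/2.267 = 71.74 mg/L.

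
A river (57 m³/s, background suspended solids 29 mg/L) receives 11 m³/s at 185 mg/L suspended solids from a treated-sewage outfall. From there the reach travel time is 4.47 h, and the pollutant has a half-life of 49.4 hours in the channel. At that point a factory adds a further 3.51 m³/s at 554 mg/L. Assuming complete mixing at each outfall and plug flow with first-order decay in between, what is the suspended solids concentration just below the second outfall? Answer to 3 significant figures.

75.6 mg/L

Flow-weighted average: C = (57.00·29.00 + 11.00·185.0) / 68.00 = 3688/68.00 = 54.24 mg/L; combined flow 68.00 m³/s.
Half-life 49.4 h → k = ln 2 / 49.4 = 0.01403 h⁻¹ = 0.3368 d⁻¹.
Applying C = C₀e^(−kt): 54.24 × 0.9392 = 50.94 mg/L.
Second outfall: C = (68.00·50.94 + 3.510·554.0)/71.51 = 75.63 mg/L.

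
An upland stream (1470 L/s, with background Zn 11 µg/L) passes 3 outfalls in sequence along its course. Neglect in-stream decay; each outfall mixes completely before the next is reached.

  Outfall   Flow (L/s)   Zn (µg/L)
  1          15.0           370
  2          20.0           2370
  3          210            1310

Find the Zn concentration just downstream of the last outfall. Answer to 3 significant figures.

201 µg/L

Below outfall 1: Q → 1485 L/s, C = (1470·11.00 + 15.00·370.0)/1485 = 14.63 µg/L.
Below outfall 2: Q → 1505 L/s, C = (1485·14.63 + 20.00·2370)/1505 = 45.93 µg/L.
Below outfall 3: Q → 1715 L/s, C = (1505·45.93 + 210.0·1310)/1715 = 200.7 µg/L.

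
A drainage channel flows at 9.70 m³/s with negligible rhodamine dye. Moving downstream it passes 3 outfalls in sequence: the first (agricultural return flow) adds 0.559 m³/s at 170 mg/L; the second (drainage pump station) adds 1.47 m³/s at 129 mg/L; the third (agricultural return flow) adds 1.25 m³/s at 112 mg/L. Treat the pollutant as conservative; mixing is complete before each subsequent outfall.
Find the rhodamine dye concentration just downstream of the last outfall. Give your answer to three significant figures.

Below outfall 1: Q → 10.26 m³/s, C = (9.700·0 + 0.5590·170.0)/10.26 = 9.263 mg/L.
Below outfall 2: Q → 11.73 m³/s, C = (10.26·9.263 + 1.470·129.0)/11.73 = 24.27 mg/L.
Below outfall 3: Q → 12.98 m³/s, C = (11.73·24.27 + 1.250·112.0)/12.98 = 32.72 mg/L.

32.7 mg/L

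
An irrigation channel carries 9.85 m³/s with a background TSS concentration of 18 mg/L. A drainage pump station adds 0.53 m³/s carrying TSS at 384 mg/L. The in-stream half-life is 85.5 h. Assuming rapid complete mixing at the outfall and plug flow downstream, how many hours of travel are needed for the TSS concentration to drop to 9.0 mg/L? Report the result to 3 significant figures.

After mixing, C = (9.850·18.00 + 0.5300·384.0) / 10.38 = 380.8/10.38 = 36.69 mg/L.
Half-life 85.5 h → k = ln 2 / 85.5 = 0.008107 h⁻¹ = 0.1946 d⁻¹.
36.69·exp(−k·t) = 9.0 → t = ln(36.69/9.0)/k = 624000 s = 173.3 h.

173 h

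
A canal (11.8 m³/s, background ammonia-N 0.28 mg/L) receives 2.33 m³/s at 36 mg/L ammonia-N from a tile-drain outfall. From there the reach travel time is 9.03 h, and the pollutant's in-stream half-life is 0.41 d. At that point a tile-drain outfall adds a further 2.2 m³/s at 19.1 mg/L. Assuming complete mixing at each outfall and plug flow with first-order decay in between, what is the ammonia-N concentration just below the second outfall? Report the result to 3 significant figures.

5.40 mg/L

Mixed concentration C = ΣQC/ΣQ = (11.80·0.2800 + 2.330·36.00) / 14.13 = 87.18/14.13 = 6.170 mg/L; combined flow 14.13 m³/s.
Half-life 0.41 d → k = ln 2 / 0.41 = 1.691 d⁻¹.
Decay over the reach: 6.170·exp(−kt) = 6.170·0.5294 = 3.266 mg/L.
At the second outfall, C = (14.13·3.266 + 2.200·19.10) / (14.13 + 2.200) = 5.399 mg/L.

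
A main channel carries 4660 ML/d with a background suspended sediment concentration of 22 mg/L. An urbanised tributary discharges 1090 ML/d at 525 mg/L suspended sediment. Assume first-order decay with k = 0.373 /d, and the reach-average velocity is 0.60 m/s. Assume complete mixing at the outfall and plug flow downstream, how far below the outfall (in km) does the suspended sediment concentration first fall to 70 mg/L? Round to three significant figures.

Conservation of mass: C = (4660·22.00 + 1090·525.0) / 5750 = 674800/5750 = 117.4 mg/L.
Set 117.4·exp(−k·t) = 70 → t = ln(117.4/70)/k = 119700 s = 33.24 h.
Distance = v·t = 0.60·119700 = 71810 m = 71.81 km.

71.8 km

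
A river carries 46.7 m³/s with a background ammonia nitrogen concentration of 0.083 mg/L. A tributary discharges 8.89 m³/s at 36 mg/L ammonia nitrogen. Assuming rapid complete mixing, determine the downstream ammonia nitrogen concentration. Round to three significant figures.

Flow-weighted average: C = (46.70·0.08300 + 8.890·36.00) / 55.59 = 323.9/55.59 = 5.827 mg/L.

5.83 mg/L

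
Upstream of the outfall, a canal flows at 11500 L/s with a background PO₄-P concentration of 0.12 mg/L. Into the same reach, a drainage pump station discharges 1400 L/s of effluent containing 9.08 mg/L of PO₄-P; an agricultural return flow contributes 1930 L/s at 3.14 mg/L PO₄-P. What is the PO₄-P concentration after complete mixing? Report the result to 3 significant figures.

After mixing, C = (11500·0.1200 + 1400·9.080 + 1930·3.140) / 14830 = 20150/14830 = 1.359 mg/L.

1.36 mg/L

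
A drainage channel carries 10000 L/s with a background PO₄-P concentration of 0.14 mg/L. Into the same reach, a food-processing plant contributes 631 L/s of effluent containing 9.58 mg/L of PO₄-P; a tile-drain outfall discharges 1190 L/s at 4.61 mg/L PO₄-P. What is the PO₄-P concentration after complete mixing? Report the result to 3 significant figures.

Conservation of mass: C = (10000·0.1400 + 631.0·9.580 + 1190·4.610) / 11820 = 12930/11820 = 1.094 mg/L.

1.09 mg/L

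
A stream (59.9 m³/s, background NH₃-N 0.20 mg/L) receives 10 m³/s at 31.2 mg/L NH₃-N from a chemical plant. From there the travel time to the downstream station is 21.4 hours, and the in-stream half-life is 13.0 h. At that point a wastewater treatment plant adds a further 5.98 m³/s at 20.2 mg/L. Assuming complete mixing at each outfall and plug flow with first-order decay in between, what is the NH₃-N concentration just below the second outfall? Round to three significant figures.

Conservation of mass: C = (59.90·0.2000 + 10.00·31.20) / 69.90 = 324.0/69.90 = 4.635 mg/L; combined flow 69.90 m³/s.
Half-life 13.0 h → k = ln 2 / 13.0 = 0.05332 h⁻¹ = 1.280 d⁻¹.
Applying C = C₀e^(−kt): 4.635 × 0.3195 = 1.481 mg/L.
Second outfall: C = (69.90·1.481 + 5.980·20.20)/75.88 = 2.956 mg/L.

2.96 mg/L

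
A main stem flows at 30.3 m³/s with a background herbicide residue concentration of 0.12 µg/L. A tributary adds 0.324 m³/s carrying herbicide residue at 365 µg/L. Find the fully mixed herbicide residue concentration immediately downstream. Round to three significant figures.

3.98 µg/L

Mixed concentration C = ΣQC/ΣQ = (30.30·0.1200 + 0.3240·365.0) / 30.62 = 121.9/30.62 = 3.980 µg/L.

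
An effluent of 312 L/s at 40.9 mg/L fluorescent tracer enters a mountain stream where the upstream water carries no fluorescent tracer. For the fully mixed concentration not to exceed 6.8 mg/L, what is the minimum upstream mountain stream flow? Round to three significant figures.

Set C_mix = 6.8: (Q·0 + 312.0·40.90) / (Q + 312.0) = 6.8
→ Q = 312.0·(40.90 − 6.8)/(6.8 − 0) = 1565 L/s.

1560 L/s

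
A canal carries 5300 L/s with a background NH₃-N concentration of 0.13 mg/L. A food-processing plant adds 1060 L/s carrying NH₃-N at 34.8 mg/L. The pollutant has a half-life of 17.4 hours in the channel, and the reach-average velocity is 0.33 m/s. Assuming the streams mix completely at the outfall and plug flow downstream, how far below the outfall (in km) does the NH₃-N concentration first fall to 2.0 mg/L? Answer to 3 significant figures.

32.3 km

After mixing, C = (5300·0.1300 + 1060·34.80) / 6360 = 37580/6360 = 5.908 mg/L.
Half-life 17.4 h → k = ln 2 / 17.4 = 0.03984 h⁻¹ = 0.9561 d⁻¹.
Set 5.908·exp(−k·t) = 2.0 → t = ln(5.908/2.0)/k = 97890 s = 27.19 h.
Distance = v·t = 0.33·97890 = 32300 m = 32.30 km.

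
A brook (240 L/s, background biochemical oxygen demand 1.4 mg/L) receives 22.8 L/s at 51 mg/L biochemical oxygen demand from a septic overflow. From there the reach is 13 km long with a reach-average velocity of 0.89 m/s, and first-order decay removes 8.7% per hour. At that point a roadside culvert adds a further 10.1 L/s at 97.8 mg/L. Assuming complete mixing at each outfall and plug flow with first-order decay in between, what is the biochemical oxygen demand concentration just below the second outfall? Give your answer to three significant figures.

7.42 mg/L

Conservation of mass: C = (240.0·1.400 + 22.80·51.00) / 262.8 = 1499/262.8 = 5.703 mg/L; combined flow 262.8 L/s.
Travel time t = 13·1000 / 0.89 = 14610 s = 4.057 h.
8.7%/h lost → k = −ln(1 − 0.087) = 0.09102 h⁻¹.
First-order decay: C = 5.703·exp(−k·t) = 5.703·0.6912 = 3.942 mg/L.
At the second outfall, C = (262.8·3.942 + 10.10·97.80) / (262.8 + 10.10) = 7.416 mg/L.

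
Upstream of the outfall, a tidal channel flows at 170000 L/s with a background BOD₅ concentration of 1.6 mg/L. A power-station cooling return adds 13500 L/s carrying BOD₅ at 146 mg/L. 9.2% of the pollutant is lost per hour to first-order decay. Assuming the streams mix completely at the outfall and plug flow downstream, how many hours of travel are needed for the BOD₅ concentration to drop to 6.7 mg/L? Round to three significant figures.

After mixing, C = (170000·1.600 + 13500·146.0) / 183500 = 2243000/183500 = 12.22 mg/L.
9.2%/h lost → k = −ln(1 − 0.092) = 0.09651 h⁻¹.
12.22·exp(−k·t) = 6.7 → t = ln(12.22/6.7)/k = 22430 s = 6.230 h.

6.23 h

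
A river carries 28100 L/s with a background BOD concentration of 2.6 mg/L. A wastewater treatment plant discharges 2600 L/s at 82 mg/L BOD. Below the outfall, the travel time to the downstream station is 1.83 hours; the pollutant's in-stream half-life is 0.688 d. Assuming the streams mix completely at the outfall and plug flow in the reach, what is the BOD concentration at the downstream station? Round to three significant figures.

After mixing, C = (28100·2.600 + 2600·82.00) / 30700 = 286300/30700 = 9.324 mg/L.
Half-life 0.688 d → k = ln 2 / 0.688 = 1.007 d⁻¹.
Decay over the reach: 9.324·exp(−kt) = 9.324·0.9261 = 8.635 mg/L.

8.63 mg/L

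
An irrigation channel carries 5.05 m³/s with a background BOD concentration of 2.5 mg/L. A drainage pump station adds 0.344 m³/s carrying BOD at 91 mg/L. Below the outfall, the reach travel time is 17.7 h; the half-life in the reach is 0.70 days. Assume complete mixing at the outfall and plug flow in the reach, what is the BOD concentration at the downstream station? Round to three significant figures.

3.92 mg/L

Flow-weighted average: C = (5.050·2.500 + 0.3440·91.00) / 5.394 = 43.93/5.394 = 8.144 mg/L.
Half-life 0.70 d → k = ln 2 / 0.70 = 0.9902 d⁻¹.
Applying C = C₀e^(−kt): 8.144 × 0.4818 = 3.924 mg/L.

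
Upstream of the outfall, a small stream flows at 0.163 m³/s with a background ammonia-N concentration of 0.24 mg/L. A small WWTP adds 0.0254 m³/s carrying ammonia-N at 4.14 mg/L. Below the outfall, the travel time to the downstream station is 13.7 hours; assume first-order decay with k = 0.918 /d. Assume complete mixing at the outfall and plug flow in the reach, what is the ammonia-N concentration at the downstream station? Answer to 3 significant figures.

Mixed concentration C = ΣQC/ΣQ = (0.1630·0.2400 + 0.02540·4.140) / 0.1884 = 0.1443/0.1884 = 0.7658 mg/L.
Decay over the reach: 0.7658·exp(−kt) = 0.7658·0.5921 = 0.4535 mg/L.

0.453 mg/L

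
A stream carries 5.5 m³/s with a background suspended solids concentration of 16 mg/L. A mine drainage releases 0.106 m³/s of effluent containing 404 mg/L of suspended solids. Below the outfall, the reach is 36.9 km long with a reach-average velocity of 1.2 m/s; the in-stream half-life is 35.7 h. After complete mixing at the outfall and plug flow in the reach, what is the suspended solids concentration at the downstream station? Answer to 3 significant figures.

Mass balance: C = (5.500·16.00 + 0.1060·404.0) / 5.606 = 130.8/5.606 = 23.34 mg/L.
Travel time t = 36.9·1000 / 1.2 = 30750 s = 8.542 h.
Half-life 35.7 h → k = ln 2 / 35.7 = 0.01942 h⁻¹ = 0.4660 d⁻¹.
Applying C = C₀e^(−kt): 23.34 × 0.8472 = 19.77 mg/L.

19.8 mg/L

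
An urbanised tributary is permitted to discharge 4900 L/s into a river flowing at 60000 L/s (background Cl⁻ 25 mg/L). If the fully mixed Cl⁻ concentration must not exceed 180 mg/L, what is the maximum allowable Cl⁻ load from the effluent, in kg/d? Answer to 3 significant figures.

880000 kg/d

Mass balance at the limit: 60000·25.00 + 4900·Cₑ = 64900·180 → Cₑ = 2078 mg/L.
4900 L/s = 4.900 m³/s. Load = 4.900 m³/s × 2078 g/m³ × 86 400 s/d = 879700 kg/d.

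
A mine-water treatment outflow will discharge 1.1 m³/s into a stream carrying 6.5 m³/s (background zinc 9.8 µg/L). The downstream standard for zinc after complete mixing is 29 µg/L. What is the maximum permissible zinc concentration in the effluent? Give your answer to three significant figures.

At the limit, (Qr·Cr + Qe·Cₑ)/(Qr + Qe) = 29:
Cₑ = (7.600·29 − 6.500·9.800) / 1.100 = 142.5 µg/L.

142 µg/L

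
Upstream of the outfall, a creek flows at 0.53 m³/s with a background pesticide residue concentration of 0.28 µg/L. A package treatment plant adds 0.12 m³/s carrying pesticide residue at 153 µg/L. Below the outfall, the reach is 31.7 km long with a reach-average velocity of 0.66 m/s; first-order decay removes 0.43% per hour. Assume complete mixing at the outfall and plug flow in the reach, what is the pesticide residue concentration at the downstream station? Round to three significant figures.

Mass balance: C = (0.5300·0.2800 + 0.1200·153.0) / 0.6500 = 18.51/0.6500 = 28.47 µg/L.
Travel time t = 31.7·1000 / 0.66 = 48030 s = 13.34 h.
0.43%/h lost → k = −ln(1 − 0.0043) = 0.004309 h⁻¹.
Applying C = C₀e^(−kt): 28.47 × 0.9441 = 26.88 µg/L.

26.9 µg/L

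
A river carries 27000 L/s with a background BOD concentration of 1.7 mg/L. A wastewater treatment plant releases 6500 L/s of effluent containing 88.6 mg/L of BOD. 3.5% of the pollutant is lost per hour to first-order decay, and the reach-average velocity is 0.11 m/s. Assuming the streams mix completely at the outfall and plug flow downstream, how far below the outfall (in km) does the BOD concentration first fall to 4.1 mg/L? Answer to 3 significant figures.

Conservation of mass: C = (27000·1.700 + 6500·88.60) / 33500 = 621800/33500 = 18.56 mg/L.
3.5%/h lost → k = −ln(1 − 0.035) = 0.03563 h⁻¹.
Set 18.56·exp(−k·t) = 4.1 → t = ln(18.56/4.1)/k = 152600 s = 42.39 h.
Distance = v·t = 0.11·152600 = 16780 m = 16.78 km.

16.8 km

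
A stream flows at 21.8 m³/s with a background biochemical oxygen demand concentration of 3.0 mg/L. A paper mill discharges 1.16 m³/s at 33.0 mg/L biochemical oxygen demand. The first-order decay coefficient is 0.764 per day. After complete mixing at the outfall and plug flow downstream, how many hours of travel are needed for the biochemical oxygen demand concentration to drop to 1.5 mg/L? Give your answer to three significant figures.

34.6 h

After mixing, C = (21.80·3.000 + 1.160·33.00) / 22.96 = 103.7/22.96 = 4.516 mg/L.
4.516·exp(−k·t) = 1.5 → t = ln(4.516/1.5)/k = 124600 s = 34.62 h.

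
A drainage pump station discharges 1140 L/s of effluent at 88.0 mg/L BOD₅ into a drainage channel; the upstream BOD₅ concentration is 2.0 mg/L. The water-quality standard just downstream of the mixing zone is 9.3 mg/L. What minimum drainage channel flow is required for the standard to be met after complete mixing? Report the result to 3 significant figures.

12300 L/s

Set C_mix = 9.3: (Q·2.000 + 1140·88.00) / (Q + 1140) = 9.3
→ Q = 1140·(88.00 − 9.3)/(9.3 − 2.000) = 12290 L/s.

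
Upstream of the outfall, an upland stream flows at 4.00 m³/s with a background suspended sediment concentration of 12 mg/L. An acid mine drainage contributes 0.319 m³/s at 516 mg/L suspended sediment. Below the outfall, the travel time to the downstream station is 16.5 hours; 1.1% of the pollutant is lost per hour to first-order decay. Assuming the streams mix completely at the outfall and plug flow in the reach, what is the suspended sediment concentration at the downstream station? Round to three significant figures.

41.0 mg/L

Mass balance: C = (4.000·12.00 + 0.3190·516.0) / 4.319 = 212.6/4.319 = 49.23 mg/L.
1.1%/h lost → k = −ln(1 − 0.011) = 0.01106 h⁻¹.
Applying C = C₀e^(−kt): 49.23 × 0.8332 = 41.01 mg/L.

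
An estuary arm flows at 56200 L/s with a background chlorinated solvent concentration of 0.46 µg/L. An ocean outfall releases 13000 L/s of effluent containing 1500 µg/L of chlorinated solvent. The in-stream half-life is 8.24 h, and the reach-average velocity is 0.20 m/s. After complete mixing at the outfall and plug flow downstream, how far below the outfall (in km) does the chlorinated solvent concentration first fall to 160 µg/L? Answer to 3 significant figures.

4.86 km

Mixed concentration C = ΣQC/ΣQ = (56200·0.4600 + 13000·1500) / 69200 = 19530000/69200 = 282.2 µg/L.
Half-life 8.24 h → k = ln 2 / 8.24 = 0.08412 h⁻¹ = 2.019 d⁻¹.
Set 282.2·exp(−k·t) = 160 → t = ln(282.2/160)/k = 24280 s = 6.744 h.
Distance = v·t = 0.20·24280 = 4856 m = 4.856 km.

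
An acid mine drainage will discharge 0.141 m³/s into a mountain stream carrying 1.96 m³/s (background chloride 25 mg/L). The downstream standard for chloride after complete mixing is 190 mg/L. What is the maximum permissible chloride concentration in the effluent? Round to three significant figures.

2480 mg/L

At the limit, (Qr·Cr + Qe·Cₑ)/(Qr + Qe) = 190:
Cₑ = (2.101·190 − 1.960·25.00) / 0.1410 = 2484 mg/L.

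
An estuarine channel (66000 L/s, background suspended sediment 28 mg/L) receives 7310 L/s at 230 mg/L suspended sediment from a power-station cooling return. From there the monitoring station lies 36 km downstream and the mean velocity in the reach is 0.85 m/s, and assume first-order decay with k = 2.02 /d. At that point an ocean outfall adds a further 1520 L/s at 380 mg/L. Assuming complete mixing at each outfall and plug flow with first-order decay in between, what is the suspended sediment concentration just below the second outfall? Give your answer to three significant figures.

Flow-weighted average: C = (66000·28.00 + 7310·230.0) / 73310 = 3529000/73310 = 48.14 mg/L; combined flow 73310 L/s.
Travel time t = 36·1000 / 0.85 = 42350 s = 11.76 h.
Applying C = C₀e^(−kt): 48.14 × 0.3715 = 17.88 mg/L.
At the second outfall, C = (73310·17.88 + 1520·380.0) / (73310 + 1520) = 25.24 mg/L.

25.2 mg/L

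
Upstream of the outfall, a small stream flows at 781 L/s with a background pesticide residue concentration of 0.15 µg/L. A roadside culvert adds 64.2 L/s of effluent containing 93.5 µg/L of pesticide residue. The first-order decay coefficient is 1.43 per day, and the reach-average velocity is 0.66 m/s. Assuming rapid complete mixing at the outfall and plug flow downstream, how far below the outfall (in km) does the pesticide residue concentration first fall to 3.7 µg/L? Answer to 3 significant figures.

Mass balance: C = (781.0·0.1500 + 64.20·93.50) / 845.2 = 6120/845.2 = 7.241 µg/L.
Set 7.241·exp(−k·t) = 3.7 → t = ln(7.241/3.7)/k = 40560 s = 11.27 h.
Distance = v·t = 0.66·40560 = 26770 m = 26.77 km.

26.8 km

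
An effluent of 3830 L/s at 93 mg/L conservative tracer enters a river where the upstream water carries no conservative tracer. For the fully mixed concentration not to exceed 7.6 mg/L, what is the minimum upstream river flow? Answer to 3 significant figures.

Set C_mix = 7.6: (Q·0 + 3830·93.00) / (Q + 3830) = 7.6
→ Q = 3830·(93.00 − 7.6)/(7.6 − 0) = 43040 L/s.

43000 L/s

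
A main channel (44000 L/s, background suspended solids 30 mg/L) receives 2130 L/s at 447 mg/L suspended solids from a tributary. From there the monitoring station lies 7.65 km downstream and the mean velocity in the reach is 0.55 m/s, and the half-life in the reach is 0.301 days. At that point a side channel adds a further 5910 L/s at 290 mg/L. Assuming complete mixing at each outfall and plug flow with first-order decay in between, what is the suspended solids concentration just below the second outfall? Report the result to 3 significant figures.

Conservation of mass: C = (44000·30.00 + 2130·447.0) / 46130 = 2272000/46130 = 49.25 mg/L; combined flow 46130 L/s.
Travel time t = 7.65·1000 / 0.55 = 13910 s = 3.864 h.
Half-life 0.301 d → k = ln 2 / 0.301 = 2.303 d⁻¹.
Applying C = C₀e^(−kt): 49.25 × 0.6902 = 34.00 mg/L.
Second outfall: C = (46130·34.00 + 5910·290.0)/52040 = 63.07 mg/L.

63.1 mg/L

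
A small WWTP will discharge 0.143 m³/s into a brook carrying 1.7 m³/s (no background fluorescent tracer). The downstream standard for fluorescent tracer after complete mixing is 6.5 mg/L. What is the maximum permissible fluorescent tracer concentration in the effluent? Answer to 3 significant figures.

83.8 mg/L

At the limit, (Qr·Cr + Qe·Cₑ)/(Qr + Qe) = 6.5:
Cₑ = (1.843·6.5 − 1.700·0) / 0.1430 = 83.77 mg/L.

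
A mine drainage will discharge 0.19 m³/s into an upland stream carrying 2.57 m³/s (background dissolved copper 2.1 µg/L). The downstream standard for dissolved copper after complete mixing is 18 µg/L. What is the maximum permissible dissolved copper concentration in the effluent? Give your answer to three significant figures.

233 µg/L

At the limit, (Qr·Cr + Qe·Cₑ)/(Qr + Qe) = 18:
Cₑ = (2.760·18 − 2.570·2.100) / 0.1900 = 233.1 µg/L.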